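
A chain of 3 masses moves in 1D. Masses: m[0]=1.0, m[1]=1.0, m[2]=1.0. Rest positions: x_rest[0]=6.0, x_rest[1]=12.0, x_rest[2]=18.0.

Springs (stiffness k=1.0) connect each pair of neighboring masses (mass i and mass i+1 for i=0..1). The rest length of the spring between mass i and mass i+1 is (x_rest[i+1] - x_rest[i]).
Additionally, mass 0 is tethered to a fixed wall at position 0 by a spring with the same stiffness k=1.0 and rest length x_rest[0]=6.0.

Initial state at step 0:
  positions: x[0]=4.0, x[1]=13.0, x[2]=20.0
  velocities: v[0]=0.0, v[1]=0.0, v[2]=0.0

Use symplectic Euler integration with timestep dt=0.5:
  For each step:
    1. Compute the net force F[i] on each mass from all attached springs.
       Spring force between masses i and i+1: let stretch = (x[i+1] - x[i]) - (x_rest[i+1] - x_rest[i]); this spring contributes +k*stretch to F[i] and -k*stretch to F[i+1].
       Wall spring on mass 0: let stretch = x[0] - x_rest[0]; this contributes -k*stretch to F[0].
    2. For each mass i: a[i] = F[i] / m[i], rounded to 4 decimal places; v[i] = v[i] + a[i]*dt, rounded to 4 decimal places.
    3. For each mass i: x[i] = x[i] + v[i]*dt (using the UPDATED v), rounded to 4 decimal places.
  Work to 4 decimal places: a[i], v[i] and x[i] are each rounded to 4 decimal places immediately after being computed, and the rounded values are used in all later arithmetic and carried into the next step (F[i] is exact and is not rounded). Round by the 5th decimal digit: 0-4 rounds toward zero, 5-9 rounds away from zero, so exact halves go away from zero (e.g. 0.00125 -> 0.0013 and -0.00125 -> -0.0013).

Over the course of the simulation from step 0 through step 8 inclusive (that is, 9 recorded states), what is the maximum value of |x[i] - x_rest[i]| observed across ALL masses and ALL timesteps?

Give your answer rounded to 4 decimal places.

Step 0: x=[4.0000 13.0000 20.0000] v=[0.0000 0.0000 0.0000]
Step 1: x=[5.2500 12.5000 19.7500] v=[2.5000 -1.0000 -0.5000]
Step 2: x=[7.0000 12.0000 19.1875] v=[3.5000 -1.0000 -1.1250]
Step 3: x=[8.2500 12.0469 18.3281] v=[2.5000 0.0938 -1.7188]
Step 4: x=[8.3868 12.7149 17.3984] v=[0.2735 1.3360 -1.8594]
Step 5: x=[7.5089 13.4718 16.7978] v=[-1.7559 1.5137 -1.2012]
Step 6: x=[6.2445 13.5695 16.8657] v=[-2.5289 0.1953 0.1358]
Step 7: x=[5.2502 12.6600 17.6096] v=[-1.9887 -1.8191 1.4877]
Step 8: x=[4.7958 11.1354 18.6161] v=[-0.9089 -3.0492 2.0129]
Max displacement = 2.3868

Answer: 2.3868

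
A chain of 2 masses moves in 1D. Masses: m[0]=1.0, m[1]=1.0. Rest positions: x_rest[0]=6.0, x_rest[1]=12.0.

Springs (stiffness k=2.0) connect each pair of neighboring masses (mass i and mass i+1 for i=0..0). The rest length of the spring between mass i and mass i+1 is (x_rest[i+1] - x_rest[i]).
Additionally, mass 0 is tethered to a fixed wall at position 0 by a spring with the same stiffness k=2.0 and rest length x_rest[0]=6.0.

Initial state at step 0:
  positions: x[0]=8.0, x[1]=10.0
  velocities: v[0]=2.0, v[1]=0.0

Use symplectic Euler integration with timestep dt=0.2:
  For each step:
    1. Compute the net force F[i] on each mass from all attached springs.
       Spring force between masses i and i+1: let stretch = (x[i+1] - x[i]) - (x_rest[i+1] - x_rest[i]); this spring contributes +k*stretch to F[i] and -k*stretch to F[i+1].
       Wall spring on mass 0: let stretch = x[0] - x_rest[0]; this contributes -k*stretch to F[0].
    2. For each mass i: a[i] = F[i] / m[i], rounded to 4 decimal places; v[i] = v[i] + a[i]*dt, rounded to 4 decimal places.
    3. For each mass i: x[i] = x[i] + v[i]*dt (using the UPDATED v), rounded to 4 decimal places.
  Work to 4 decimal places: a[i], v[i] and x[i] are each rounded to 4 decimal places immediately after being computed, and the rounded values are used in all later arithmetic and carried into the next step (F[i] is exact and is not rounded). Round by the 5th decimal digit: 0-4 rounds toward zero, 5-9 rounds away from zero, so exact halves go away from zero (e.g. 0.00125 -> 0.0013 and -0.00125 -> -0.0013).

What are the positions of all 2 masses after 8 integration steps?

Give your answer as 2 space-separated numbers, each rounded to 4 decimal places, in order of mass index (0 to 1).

Answer: 4.5517 14.2306

Derivation:
Step 0: x=[8.0000 10.0000] v=[2.0000 0.0000]
Step 1: x=[7.9200 10.3200] v=[-0.4000 1.6000]
Step 2: x=[7.3984 10.9280] v=[-2.6080 3.0400]
Step 3: x=[6.5673 11.7336] v=[-4.1555 4.0282]
Step 4: x=[5.6241 12.6059] v=[-4.7159 4.3617]
Step 5: x=[4.7895 13.3997] v=[-4.1728 3.9690]
Step 6: x=[4.2606 13.9847] v=[-2.6445 2.9249]
Step 7: x=[4.1688 14.2718] v=[-0.4591 1.4353]
Step 8: x=[4.5517 14.2306] v=[1.9146 -0.2059]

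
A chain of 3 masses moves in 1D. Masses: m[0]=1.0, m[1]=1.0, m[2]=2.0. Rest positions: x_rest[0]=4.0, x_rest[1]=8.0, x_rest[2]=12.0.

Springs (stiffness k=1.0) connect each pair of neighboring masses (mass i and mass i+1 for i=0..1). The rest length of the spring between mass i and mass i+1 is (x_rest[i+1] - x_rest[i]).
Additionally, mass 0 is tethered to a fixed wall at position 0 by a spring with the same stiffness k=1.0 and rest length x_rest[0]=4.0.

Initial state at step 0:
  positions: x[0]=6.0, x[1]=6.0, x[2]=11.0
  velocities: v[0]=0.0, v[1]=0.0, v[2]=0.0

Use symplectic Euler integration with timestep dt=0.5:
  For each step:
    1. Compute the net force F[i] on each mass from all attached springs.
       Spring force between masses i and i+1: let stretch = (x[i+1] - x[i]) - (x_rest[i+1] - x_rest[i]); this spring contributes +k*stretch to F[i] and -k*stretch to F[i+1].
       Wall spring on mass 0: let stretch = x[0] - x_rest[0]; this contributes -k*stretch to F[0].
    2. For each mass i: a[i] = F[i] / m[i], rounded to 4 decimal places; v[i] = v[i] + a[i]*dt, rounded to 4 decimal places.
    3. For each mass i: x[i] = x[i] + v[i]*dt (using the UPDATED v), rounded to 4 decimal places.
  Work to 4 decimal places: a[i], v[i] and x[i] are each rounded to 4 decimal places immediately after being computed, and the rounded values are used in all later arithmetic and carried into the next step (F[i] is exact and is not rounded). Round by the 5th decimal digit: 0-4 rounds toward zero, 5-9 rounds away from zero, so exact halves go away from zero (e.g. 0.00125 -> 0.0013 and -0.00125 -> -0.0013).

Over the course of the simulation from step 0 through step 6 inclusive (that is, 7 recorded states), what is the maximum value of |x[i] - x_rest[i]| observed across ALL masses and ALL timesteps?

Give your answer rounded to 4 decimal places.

Step 0: x=[6.0000 6.0000 11.0000] v=[0.0000 0.0000 0.0000]
Step 1: x=[4.5000 7.2500 10.8750] v=[-3.0000 2.5000 -0.2500]
Step 2: x=[2.5625 8.7188 10.7969] v=[-3.8750 2.9375 -0.1563]
Step 3: x=[1.5235 9.1680 10.9590] v=[-2.0781 0.8984 0.3242]
Step 4: x=[2.0147 8.1538 11.3973] v=[0.9824 -2.0284 0.8765]
Step 5: x=[3.5370 6.4157 11.9302] v=[3.0446 -3.4762 1.0657]
Step 6: x=[4.8948 5.3366 12.2738] v=[2.7155 -2.1583 0.6871]
Max displacement = 2.6634

Answer: 2.6634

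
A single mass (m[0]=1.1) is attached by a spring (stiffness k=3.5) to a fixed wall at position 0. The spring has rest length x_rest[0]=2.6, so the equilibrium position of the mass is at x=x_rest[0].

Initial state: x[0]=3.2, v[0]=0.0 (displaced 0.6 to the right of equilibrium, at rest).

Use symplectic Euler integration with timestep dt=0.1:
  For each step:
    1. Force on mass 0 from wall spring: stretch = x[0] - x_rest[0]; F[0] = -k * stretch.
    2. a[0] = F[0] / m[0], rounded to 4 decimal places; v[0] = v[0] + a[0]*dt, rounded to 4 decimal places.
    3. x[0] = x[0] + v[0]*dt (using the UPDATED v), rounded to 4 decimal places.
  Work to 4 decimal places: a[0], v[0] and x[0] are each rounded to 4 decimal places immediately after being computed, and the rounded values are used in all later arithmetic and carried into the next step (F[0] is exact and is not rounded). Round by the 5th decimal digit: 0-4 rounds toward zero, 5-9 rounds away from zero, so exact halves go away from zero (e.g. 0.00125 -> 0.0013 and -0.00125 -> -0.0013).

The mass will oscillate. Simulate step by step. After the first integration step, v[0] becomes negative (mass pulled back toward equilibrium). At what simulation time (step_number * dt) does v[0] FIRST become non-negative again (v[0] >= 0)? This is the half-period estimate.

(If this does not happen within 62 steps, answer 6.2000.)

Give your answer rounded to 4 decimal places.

Step 0: x=[3.2000] v=[0.0000]
Step 1: x=[3.1809] v=[-0.1909]
Step 2: x=[3.1433] v=[-0.3757]
Step 3: x=[3.0884] v=[-0.5486]
Step 4: x=[3.0180] v=[-0.7040]
Step 5: x=[2.9343] v=[-0.8370]
Step 6: x=[2.8400] v=[-0.9434]
Step 7: x=[2.7380] v=[-1.0198]
Step 8: x=[2.6316] v=[-1.0637]
Step 9: x=[2.5242] v=[-1.0738]
Step 10: x=[2.4192] v=[-1.0497]
Step 11: x=[2.3200] v=[-0.9922]
Step 12: x=[2.2297] v=[-0.9031]
Step 13: x=[2.1512] v=[-0.7853]
Step 14: x=[2.0870] v=[-0.6425]
Step 15: x=[2.0391] v=[-0.4793]
Step 16: x=[2.0090] v=[-0.3008]
Step 17: x=[1.9977] v=[-0.1128]
Step 18: x=[2.0056] v=[0.0788]
First v>=0 after going negative at step 18, time=1.8000

Answer: 1.8000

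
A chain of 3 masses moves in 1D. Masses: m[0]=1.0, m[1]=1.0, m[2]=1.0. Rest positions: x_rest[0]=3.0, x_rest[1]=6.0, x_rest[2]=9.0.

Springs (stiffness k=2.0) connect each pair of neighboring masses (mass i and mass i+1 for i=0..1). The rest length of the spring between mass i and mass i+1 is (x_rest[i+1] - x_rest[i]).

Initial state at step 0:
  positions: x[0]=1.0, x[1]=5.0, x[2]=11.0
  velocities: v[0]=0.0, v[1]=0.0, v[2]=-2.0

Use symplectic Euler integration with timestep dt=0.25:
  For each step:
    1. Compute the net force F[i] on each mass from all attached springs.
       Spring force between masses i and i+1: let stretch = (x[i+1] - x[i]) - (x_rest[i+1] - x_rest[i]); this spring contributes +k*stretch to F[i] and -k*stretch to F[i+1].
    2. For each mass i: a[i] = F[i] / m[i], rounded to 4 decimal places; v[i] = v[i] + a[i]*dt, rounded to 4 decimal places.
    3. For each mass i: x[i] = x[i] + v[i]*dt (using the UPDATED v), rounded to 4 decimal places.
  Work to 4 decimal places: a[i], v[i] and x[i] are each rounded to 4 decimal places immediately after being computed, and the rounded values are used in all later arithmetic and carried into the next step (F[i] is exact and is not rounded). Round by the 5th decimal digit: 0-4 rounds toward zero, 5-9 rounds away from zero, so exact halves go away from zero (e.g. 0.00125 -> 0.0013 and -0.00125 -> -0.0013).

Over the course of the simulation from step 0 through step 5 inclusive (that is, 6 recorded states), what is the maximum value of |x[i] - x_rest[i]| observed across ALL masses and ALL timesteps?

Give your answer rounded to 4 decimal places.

Step 0: x=[1.0000 5.0000 11.0000] v=[0.0000 0.0000 -2.0000]
Step 1: x=[1.1250 5.2500 10.1250] v=[0.5000 1.0000 -3.5000]
Step 2: x=[1.3906 5.5938 9.0156] v=[1.0625 1.3750 -4.4375]
Step 3: x=[1.8066 5.8399 7.8535] v=[1.6641 0.9843 -4.6484]
Step 4: x=[2.3518 5.8335 6.8147] v=[2.1808 -0.0256 -4.1552]
Step 5: x=[2.9572 5.5145 6.0283] v=[2.4217 -1.2759 -3.1458]
Max displacement = 2.9717

Answer: 2.9717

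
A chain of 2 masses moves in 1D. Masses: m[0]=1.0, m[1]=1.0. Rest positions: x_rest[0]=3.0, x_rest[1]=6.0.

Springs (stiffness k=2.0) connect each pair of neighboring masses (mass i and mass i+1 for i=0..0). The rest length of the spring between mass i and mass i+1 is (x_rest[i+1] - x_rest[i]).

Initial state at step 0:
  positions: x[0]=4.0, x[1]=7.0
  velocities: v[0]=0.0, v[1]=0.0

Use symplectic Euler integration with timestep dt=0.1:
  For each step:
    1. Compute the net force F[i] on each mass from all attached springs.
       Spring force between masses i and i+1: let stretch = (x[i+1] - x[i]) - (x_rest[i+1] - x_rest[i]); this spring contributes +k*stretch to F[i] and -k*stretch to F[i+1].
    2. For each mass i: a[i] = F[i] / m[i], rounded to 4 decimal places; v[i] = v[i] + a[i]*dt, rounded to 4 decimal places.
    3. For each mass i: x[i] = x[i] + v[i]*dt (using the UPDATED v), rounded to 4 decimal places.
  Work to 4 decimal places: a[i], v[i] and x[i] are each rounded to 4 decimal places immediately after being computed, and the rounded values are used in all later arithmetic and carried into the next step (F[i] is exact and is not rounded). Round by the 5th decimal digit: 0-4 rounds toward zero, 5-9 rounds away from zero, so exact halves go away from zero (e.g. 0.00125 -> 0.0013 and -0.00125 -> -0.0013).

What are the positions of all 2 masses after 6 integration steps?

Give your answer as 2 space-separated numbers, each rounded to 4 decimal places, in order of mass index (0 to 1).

Answer: 4.0000 7.0000

Derivation:
Step 0: x=[4.0000 7.0000] v=[0.0000 0.0000]
Step 1: x=[4.0000 7.0000] v=[0.0000 0.0000]
Step 2: x=[4.0000 7.0000] v=[0.0000 0.0000]
Step 3: x=[4.0000 7.0000] v=[0.0000 0.0000]
Step 4: x=[4.0000 7.0000] v=[0.0000 0.0000]
Step 5: x=[4.0000 7.0000] v=[0.0000 0.0000]
Step 6: x=[4.0000 7.0000] v=[0.0000 0.0000]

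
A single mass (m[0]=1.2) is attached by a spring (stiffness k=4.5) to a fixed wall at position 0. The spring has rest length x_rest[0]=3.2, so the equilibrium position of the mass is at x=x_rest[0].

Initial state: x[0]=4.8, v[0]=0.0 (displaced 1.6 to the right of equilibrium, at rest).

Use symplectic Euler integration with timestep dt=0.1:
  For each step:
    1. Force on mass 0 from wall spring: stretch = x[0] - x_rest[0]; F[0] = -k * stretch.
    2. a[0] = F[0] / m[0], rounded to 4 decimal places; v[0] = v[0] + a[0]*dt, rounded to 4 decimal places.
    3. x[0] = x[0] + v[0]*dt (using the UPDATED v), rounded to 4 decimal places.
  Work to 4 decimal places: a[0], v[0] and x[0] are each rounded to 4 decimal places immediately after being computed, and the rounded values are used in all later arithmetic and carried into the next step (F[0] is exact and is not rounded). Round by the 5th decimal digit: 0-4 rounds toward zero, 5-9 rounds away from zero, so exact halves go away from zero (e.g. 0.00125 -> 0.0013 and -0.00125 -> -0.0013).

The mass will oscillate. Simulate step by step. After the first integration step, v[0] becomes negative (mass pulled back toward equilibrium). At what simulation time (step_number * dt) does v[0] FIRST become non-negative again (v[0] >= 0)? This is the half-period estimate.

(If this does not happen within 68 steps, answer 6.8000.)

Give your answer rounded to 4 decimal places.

Step 0: x=[4.8000] v=[0.0000]
Step 1: x=[4.7400] v=[-0.6000]
Step 2: x=[4.6223] v=[-1.1775]
Step 3: x=[4.4512] v=[-1.7109]
Step 4: x=[4.2332] v=[-2.1801]
Step 5: x=[3.9764] v=[-2.5676]
Step 6: x=[3.6905] v=[-2.8588]
Step 7: x=[3.3862] v=[-3.0427]
Step 8: x=[3.0750] v=[-3.1125]
Step 9: x=[2.7684] v=[-3.0656]
Step 10: x=[2.4780] v=[-2.9038]
Step 11: x=[2.2147] v=[-2.6331]
Step 12: x=[1.9883] v=[-2.2636]
Step 13: x=[1.8074] v=[-1.8092]
Step 14: x=[1.6787] v=[-1.2870]
Step 15: x=[1.6071] v=[-0.7165]
Step 16: x=[1.5952] v=[-0.1192]
Step 17: x=[1.6435] v=[0.4826]
First v>=0 after going negative at step 17, time=1.7000

Answer: 1.7000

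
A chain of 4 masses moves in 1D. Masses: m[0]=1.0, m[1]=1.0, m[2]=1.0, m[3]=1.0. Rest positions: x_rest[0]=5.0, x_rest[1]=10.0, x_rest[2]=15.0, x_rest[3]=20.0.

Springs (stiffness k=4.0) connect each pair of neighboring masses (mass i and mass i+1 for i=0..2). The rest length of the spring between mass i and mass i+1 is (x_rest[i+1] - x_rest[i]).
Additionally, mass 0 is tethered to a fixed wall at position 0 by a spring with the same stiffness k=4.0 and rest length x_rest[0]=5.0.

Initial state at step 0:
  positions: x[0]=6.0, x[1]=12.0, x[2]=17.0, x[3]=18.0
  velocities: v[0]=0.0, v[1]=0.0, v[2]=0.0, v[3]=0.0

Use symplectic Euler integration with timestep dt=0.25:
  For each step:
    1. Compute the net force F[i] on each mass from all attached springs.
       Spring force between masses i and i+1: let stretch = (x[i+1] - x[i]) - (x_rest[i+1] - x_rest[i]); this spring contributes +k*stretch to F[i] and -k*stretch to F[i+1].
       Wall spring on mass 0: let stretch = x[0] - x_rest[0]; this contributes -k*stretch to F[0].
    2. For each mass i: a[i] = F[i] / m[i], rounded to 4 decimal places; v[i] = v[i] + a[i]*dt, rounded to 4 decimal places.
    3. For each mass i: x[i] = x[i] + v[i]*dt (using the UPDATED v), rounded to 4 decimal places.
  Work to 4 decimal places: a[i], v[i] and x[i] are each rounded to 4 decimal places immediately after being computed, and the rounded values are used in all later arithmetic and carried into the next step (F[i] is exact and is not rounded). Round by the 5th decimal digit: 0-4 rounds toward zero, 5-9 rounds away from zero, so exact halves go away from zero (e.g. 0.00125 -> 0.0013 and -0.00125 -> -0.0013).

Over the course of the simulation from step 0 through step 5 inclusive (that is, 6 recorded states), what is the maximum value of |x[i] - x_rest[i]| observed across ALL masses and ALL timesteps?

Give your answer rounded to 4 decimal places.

Answer: 2.3789

Derivation:
Step 0: x=[6.0000 12.0000 17.0000 18.0000] v=[0.0000 0.0000 0.0000 0.0000]
Step 1: x=[6.0000 11.7500 16.0000 19.0000] v=[0.0000 -1.0000 -4.0000 4.0000]
Step 2: x=[5.9375 11.1250 14.6875 20.5000] v=[-0.2500 -2.5000 -5.2500 6.0000]
Step 3: x=[5.6875 10.0938 13.9375 21.7969] v=[-1.0000 -4.1250 -3.0000 5.1875]
Step 4: x=[5.1172 8.9219 14.1914 22.3789] v=[-2.2812 -4.6876 1.0157 2.3281]
Step 5: x=[4.2188 8.1162 15.1748 22.1641] v=[-3.5937 -3.2228 3.9337 -0.8594]
Max displacement = 2.3789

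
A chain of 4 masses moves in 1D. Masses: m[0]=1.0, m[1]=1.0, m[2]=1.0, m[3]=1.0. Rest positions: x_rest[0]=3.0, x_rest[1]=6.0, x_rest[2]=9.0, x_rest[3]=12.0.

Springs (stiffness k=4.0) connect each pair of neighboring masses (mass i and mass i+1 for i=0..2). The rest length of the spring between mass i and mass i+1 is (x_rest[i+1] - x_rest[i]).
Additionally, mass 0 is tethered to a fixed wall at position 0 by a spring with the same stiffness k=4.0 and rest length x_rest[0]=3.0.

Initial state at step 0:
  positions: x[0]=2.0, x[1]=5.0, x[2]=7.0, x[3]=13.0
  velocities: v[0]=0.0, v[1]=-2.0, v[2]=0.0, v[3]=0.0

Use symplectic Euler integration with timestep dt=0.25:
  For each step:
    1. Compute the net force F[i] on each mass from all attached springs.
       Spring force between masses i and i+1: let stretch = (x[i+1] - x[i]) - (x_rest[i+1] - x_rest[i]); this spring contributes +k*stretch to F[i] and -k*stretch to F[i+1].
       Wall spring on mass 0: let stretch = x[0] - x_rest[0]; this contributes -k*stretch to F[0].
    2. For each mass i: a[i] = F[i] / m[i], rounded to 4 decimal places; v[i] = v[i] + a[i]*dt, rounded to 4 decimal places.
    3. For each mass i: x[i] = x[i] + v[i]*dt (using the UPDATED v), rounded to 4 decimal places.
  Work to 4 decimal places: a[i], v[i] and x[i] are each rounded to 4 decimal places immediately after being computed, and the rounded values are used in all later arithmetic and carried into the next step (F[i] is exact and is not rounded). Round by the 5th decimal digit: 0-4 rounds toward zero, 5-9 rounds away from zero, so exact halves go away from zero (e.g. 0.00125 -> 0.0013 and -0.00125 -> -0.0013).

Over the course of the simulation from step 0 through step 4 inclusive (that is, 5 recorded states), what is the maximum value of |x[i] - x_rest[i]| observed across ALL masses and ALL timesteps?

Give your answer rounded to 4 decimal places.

Step 0: x=[2.0000 5.0000 7.0000 13.0000] v=[0.0000 -2.0000 0.0000 0.0000]
Step 1: x=[2.2500 4.2500 8.0000 12.2500] v=[1.0000 -3.0000 4.0000 -3.0000]
Step 2: x=[2.4375 3.9375 9.1250 11.1875] v=[0.7500 -1.2500 4.5000 -4.2500]
Step 3: x=[2.3906 4.5469 9.4688 10.3594] v=[-0.1875 2.4375 1.3750 -3.3125]
Step 4: x=[2.2852 5.8477 8.8047 10.0586] v=[-0.4218 5.2031 -2.6563 -1.2031]
Max displacement = 2.0625

Answer: 2.0625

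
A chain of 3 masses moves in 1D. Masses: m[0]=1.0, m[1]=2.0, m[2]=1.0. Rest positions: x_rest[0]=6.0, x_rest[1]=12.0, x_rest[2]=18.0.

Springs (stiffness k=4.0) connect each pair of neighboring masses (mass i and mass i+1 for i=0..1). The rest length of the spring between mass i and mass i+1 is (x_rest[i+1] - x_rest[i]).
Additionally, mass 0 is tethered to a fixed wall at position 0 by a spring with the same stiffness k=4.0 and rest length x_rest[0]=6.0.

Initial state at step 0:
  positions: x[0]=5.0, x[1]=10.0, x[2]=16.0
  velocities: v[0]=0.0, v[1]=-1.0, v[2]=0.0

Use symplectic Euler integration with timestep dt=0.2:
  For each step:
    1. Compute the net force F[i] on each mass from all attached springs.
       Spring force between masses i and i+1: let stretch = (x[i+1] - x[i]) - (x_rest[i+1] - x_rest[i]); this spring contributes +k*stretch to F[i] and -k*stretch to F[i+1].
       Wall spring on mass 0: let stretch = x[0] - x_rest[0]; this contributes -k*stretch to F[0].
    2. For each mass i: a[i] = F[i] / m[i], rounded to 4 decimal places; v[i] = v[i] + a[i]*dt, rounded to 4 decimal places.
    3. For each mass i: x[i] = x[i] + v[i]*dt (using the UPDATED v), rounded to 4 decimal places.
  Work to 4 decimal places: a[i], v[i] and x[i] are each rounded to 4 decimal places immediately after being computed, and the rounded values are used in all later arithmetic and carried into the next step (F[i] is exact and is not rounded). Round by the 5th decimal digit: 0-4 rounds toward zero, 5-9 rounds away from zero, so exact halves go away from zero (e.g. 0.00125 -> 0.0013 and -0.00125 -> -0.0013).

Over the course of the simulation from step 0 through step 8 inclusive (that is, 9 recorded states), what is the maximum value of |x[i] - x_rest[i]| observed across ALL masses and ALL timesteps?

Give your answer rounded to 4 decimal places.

Answer: 2.1408

Derivation:
Step 0: x=[5.0000 10.0000 16.0000] v=[0.0000 -1.0000 0.0000]
Step 1: x=[5.0000 9.8800 16.0000] v=[0.0000 -0.6000 0.0000]
Step 2: x=[4.9808 9.8592 15.9808] v=[-0.0960 -0.1040 -0.0960]
Step 3: x=[4.9452 9.9379 15.9421] v=[-0.1779 0.3933 -0.1933]
Step 4: x=[4.9172 10.0975 15.9028] v=[-0.1399 0.7979 -0.1967]
Step 5: x=[4.9313 10.3071 15.8946] v=[0.0706 1.0479 -0.0409]
Step 6: x=[5.0165 10.5336 15.9524] v=[0.4262 1.1326 0.2891]
Step 7: x=[5.1818 10.7523 16.1032] v=[0.8267 1.0933 0.7541]
Step 8: x=[5.4093 10.9534 16.3579] v=[1.1377 1.0055 1.2734]
Max displacement = 2.1408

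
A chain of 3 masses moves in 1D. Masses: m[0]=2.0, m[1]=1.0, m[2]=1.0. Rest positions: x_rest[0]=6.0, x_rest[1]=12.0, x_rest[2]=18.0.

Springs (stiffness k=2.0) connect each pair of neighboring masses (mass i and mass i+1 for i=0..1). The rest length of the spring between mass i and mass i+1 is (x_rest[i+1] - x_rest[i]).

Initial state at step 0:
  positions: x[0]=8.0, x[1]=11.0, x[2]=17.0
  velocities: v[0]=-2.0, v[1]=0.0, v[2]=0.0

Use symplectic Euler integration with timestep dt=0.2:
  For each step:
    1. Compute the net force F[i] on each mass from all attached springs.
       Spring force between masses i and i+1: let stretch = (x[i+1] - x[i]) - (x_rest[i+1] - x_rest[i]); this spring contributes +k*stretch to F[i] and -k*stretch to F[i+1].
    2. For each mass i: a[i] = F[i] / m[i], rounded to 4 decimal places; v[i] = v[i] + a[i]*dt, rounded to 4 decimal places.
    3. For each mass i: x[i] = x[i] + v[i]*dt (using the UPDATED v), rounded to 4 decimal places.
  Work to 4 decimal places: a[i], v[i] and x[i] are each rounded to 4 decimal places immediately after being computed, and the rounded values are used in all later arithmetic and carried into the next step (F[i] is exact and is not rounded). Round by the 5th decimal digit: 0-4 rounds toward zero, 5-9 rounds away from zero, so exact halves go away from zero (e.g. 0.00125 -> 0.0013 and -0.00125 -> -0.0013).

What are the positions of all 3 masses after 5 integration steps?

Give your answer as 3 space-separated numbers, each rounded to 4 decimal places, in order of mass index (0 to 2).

Step 0: x=[8.0000 11.0000 17.0000] v=[-2.0000 0.0000 0.0000]
Step 1: x=[7.4800 11.2400 17.0000] v=[-2.6000 1.2000 0.0000]
Step 2: x=[6.8704 11.6400 17.0192] v=[-3.0480 2.0000 0.0960]
Step 3: x=[6.2116 12.0888 17.0881] v=[-3.2941 2.2438 0.3443]
Step 4: x=[5.5479 12.4673 17.2370] v=[-3.3187 1.8926 0.7446]
Step 5: x=[4.9209 12.6738 17.4843] v=[-3.1348 1.0327 1.2367]

Answer: 4.9209 12.6738 17.4843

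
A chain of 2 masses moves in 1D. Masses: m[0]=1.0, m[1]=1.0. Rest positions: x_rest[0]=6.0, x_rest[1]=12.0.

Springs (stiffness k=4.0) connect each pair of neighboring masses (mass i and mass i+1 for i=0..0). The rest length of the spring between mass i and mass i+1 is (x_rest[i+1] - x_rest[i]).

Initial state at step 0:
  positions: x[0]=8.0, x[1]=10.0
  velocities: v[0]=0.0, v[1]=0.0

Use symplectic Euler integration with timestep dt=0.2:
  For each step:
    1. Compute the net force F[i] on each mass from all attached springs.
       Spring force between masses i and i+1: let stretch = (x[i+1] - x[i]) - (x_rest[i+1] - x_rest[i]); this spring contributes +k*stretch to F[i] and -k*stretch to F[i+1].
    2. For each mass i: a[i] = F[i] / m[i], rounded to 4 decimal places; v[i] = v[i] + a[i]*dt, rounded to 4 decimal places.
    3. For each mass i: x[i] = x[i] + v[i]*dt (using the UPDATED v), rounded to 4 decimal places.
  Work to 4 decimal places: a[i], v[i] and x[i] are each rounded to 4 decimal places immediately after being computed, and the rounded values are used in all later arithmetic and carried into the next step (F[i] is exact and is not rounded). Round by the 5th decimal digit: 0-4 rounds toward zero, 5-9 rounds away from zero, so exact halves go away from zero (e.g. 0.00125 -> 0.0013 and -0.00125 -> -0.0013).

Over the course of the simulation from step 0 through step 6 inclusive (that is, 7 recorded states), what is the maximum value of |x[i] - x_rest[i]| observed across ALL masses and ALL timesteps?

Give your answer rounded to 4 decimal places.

Step 0: x=[8.0000 10.0000] v=[0.0000 0.0000]
Step 1: x=[7.3600 10.6400] v=[-3.2000 3.2000]
Step 2: x=[6.2848 11.7152] v=[-5.3760 5.3760]
Step 3: x=[5.1185 12.8815] v=[-5.8317 5.8317]
Step 4: x=[4.2342 13.7658] v=[-4.4213 4.4213]
Step 5: x=[3.9150 14.0850] v=[-1.5960 1.5960]
Step 6: x=[4.2630 13.7370] v=[1.7400 -1.7400]
Max displacement = 2.0850

Answer: 2.0850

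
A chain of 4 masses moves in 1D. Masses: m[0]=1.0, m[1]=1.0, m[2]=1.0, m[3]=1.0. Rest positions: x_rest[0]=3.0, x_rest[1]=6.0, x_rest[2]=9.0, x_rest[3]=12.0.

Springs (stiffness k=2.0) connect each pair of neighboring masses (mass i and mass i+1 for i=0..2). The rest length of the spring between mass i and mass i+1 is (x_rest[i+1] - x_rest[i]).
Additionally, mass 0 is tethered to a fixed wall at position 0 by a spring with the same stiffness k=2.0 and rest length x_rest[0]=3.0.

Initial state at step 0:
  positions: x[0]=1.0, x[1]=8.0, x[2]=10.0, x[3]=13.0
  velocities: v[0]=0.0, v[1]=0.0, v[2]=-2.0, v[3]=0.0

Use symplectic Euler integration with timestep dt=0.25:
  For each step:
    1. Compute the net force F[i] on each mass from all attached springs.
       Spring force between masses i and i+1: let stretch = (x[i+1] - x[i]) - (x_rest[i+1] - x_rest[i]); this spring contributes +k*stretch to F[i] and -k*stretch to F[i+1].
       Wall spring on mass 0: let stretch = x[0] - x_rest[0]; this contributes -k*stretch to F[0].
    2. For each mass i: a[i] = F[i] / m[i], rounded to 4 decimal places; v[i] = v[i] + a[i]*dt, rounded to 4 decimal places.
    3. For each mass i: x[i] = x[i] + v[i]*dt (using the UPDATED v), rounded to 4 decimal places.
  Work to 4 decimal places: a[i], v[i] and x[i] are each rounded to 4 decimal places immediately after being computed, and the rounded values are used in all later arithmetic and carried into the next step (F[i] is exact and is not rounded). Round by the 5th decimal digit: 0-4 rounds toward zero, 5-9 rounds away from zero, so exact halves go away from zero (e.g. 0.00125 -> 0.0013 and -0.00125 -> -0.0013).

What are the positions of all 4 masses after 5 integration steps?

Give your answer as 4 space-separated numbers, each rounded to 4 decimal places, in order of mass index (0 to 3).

Answer: 5.2861 4.4621 8.6829 12.3674

Derivation:
Step 0: x=[1.0000 8.0000 10.0000 13.0000] v=[0.0000 0.0000 -2.0000 0.0000]
Step 1: x=[1.7500 7.3750 9.6250 13.0000] v=[3.0000 -2.5000 -1.5000 0.0000]
Step 2: x=[2.9844 6.3281 9.3906 12.9531] v=[4.9375 -4.1875 -0.9375 -0.1875]
Step 3: x=[4.2637 5.2461 9.2187 12.8359] v=[5.1172 -4.3281 -0.6875 -0.4688]
Step 4: x=[5.1329 4.5379 9.0024 12.6416] v=[3.4766 -2.8330 -0.8652 -0.7774]
Step 5: x=[5.2861 4.4621 8.6829 12.3674] v=[0.6127 -0.3033 -1.2779 -1.0970]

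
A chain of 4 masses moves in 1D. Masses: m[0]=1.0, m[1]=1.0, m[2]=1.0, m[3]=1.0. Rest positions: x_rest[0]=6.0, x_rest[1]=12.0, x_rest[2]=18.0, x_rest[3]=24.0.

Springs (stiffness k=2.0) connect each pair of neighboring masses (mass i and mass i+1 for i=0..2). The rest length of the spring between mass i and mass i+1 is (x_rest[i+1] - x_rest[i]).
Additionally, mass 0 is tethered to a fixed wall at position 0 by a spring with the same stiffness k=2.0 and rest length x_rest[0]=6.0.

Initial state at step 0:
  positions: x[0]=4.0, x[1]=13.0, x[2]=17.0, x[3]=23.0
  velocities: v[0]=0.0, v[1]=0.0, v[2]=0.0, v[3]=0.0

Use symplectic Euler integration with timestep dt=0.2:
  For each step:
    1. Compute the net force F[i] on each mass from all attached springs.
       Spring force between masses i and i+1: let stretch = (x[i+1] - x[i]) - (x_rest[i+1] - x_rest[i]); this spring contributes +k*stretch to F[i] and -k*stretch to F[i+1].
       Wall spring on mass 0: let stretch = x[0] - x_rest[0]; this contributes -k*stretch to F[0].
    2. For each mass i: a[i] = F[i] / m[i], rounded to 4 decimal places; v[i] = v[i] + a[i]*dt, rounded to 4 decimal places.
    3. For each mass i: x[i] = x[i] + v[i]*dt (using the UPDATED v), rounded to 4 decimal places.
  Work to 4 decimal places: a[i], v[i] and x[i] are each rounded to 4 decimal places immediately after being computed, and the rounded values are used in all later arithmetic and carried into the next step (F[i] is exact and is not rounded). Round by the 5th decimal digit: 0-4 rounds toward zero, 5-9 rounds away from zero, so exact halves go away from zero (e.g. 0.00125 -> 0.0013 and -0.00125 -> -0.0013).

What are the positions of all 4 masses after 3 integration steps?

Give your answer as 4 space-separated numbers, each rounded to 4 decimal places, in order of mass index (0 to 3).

Answer: 5.9441 11.1143 17.6909 23.0584

Derivation:
Step 0: x=[4.0000 13.0000 17.0000 23.0000] v=[0.0000 0.0000 0.0000 0.0000]
Step 1: x=[4.4000 12.6000 17.1600 23.0000] v=[2.0000 -2.0000 0.8000 0.0000]
Step 2: x=[5.1040 11.9088 17.4224 23.0128] v=[3.5200 -3.4560 1.3120 0.0640]
Step 3: x=[5.9441 11.1143 17.6909 23.0584] v=[4.2003 -3.9725 1.3427 0.2278]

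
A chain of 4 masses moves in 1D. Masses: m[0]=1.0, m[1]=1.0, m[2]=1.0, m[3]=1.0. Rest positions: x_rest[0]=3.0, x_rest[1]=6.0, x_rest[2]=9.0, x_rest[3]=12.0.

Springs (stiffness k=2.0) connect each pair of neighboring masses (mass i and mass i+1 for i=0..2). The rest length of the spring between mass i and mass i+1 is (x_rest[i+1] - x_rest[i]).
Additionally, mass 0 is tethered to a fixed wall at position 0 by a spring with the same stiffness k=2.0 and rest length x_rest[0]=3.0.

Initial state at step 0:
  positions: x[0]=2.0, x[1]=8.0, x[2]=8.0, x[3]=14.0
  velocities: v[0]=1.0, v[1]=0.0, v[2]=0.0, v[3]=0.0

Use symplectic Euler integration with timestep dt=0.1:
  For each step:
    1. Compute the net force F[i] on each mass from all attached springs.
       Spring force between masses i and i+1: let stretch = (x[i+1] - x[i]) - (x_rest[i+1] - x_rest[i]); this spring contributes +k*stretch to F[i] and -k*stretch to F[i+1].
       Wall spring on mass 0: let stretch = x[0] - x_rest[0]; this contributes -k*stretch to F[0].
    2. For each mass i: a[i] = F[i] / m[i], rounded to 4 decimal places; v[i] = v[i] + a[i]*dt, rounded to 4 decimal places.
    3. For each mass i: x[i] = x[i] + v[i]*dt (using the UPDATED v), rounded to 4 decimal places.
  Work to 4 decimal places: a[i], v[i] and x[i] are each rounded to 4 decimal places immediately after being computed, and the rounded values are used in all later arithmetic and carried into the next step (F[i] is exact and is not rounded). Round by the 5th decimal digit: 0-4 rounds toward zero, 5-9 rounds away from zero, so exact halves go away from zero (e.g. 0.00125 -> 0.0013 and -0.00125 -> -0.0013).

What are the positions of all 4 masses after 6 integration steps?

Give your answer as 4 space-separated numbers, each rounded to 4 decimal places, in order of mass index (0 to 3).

Answer: 3.7912 6.1064 9.9813 12.9727

Derivation:
Step 0: x=[2.0000 8.0000 8.0000 14.0000] v=[1.0000 0.0000 0.0000 0.0000]
Step 1: x=[2.1800 7.8800 8.1200 13.9400] v=[1.8000 -1.2000 1.2000 -0.6000]
Step 2: x=[2.4304 7.6508 8.3516 13.8236] v=[2.5040 -2.2920 2.3160 -1.1640]
Step 3: x=[2.7366 7.3312 8.6786 13.6578] v=[3.0620 -3.1959 3.2702 -1.6584]
Step 4: x=[3.0800 6.9467 9.0783 13.4524] v=[3.4336 -3.8453 3.9966 -2.0542]
Step 5: x=[3.4391 6.5275 9.5228 13.2195] v=[3.5909 -4.1923 4.4451 -2.3290]
Step 6: x=[3.7912 6.1064 9.9813 12.9727] v=[3.5208 -4.2109 4.5854 -2.4683]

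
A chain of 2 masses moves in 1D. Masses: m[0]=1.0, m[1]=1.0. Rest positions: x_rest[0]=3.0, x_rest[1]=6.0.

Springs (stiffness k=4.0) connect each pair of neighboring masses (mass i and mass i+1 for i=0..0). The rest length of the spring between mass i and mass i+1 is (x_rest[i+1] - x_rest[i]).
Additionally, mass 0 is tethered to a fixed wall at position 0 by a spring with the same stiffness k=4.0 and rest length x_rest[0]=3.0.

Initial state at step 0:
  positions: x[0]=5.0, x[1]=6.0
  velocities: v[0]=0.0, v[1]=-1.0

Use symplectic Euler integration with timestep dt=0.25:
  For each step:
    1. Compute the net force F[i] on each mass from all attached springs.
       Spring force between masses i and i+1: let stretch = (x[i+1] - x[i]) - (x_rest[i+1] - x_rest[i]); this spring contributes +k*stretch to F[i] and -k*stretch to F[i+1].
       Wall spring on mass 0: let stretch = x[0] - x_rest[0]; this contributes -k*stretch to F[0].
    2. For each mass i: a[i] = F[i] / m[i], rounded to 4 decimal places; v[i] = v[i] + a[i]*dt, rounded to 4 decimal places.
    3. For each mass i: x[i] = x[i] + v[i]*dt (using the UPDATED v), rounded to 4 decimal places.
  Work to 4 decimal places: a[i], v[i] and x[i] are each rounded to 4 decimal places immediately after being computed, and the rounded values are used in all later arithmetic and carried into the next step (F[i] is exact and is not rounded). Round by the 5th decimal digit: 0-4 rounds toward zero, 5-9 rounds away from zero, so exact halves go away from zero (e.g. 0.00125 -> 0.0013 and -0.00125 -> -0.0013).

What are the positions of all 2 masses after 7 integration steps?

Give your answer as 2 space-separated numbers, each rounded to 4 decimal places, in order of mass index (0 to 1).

Answer: 3.8294 3.9537

Derivation:
Step 0: x=[5.0000 6.0000] v=[0.0000 -1.0000]
Step 1: x=[4.0000 6.2500] v=[-4.0000 1.0000]
Step 2: x=[2.5625 6.6875] v=[-5.7500 1.7500]
Step 3: x=[1.5156 6.8438] v=[-4.1875 0.6250]
Step 4: x=[1.4219 6.4180] v=[-0.3749 -1.7032]
Step 5: x=[2.2217 5.4932] v=[3.1993 -3.6993]
Step 6: x=[3.2840 4.5005] v=[4.2491 -3.9708]
Step 7: x=[3.8294 3.9537] v=[2.1816 -2.1873]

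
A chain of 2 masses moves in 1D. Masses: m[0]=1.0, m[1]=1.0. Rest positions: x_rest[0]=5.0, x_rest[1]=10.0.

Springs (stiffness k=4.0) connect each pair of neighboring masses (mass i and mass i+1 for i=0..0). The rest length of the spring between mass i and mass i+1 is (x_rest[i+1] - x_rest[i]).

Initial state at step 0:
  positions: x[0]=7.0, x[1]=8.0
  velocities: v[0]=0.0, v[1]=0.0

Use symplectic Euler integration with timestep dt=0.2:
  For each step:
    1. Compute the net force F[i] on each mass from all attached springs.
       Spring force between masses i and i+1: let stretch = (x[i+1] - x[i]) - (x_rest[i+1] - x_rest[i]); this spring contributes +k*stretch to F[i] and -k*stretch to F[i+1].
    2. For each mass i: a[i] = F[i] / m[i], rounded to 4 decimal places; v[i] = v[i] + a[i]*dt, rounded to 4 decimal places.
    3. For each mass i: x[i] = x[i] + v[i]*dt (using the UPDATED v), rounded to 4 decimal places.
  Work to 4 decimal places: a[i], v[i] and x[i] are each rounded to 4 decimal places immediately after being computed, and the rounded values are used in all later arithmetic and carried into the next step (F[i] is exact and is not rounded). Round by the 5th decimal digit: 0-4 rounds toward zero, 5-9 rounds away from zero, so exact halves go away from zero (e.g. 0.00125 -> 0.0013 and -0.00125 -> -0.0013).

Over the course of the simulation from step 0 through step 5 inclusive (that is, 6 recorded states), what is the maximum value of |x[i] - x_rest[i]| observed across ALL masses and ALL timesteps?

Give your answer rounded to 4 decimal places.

Answer: 2.0850

Derivation:
Step 0: x=[7.0000 8.0000] v=[0.0000 0.0000]
Step 1: x=[6.3600 8.6400] v=[-3.2000 3.2000]
Step 2: x=[5.2848 9.7152] v=[-5.3760 5.3760]
Step 3: x=[4.1185 10.8815] v=[-5.8317 5.8317]
Step 4: x=[3.2342 11.7658] v=[-4.4213 4.4213]
Step 5: x=[2.9150 12.0850] v=[-1.5960 1.5960]
Max displacement = 2.0850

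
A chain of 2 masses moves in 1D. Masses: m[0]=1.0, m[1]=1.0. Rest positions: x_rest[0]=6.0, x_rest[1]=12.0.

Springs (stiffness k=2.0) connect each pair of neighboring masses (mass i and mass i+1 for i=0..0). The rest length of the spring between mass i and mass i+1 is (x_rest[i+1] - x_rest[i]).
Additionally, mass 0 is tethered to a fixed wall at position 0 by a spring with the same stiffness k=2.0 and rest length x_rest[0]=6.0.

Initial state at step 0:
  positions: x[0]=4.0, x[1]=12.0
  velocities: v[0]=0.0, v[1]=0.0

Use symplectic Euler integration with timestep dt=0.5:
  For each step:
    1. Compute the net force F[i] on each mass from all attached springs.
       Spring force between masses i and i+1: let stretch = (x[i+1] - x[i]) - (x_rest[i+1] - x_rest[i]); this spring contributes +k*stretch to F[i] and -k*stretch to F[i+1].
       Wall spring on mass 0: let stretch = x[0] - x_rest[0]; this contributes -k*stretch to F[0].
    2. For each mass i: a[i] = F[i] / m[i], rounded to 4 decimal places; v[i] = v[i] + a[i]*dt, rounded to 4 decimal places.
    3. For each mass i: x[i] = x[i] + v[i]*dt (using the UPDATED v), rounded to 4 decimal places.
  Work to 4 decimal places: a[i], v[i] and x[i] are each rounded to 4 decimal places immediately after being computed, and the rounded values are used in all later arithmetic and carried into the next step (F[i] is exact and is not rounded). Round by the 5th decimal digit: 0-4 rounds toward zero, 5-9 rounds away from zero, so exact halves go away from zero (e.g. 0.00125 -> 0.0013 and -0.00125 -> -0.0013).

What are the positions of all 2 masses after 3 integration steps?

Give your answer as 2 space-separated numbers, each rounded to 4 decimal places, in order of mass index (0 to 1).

Step 0: x=[4.0000 12.0000] v=[0.0000 0.0000]
Step 1: x=[6.0000 11.0000] v=[4.0000 -2.0000]
Step 2: x=[7.5000 10.5000] v=[3.0000 -1.0000]
Step 3: x=[6.7500 11.5000] v=[-1.5000 2.0000]

Answer: 6.7500 11.5000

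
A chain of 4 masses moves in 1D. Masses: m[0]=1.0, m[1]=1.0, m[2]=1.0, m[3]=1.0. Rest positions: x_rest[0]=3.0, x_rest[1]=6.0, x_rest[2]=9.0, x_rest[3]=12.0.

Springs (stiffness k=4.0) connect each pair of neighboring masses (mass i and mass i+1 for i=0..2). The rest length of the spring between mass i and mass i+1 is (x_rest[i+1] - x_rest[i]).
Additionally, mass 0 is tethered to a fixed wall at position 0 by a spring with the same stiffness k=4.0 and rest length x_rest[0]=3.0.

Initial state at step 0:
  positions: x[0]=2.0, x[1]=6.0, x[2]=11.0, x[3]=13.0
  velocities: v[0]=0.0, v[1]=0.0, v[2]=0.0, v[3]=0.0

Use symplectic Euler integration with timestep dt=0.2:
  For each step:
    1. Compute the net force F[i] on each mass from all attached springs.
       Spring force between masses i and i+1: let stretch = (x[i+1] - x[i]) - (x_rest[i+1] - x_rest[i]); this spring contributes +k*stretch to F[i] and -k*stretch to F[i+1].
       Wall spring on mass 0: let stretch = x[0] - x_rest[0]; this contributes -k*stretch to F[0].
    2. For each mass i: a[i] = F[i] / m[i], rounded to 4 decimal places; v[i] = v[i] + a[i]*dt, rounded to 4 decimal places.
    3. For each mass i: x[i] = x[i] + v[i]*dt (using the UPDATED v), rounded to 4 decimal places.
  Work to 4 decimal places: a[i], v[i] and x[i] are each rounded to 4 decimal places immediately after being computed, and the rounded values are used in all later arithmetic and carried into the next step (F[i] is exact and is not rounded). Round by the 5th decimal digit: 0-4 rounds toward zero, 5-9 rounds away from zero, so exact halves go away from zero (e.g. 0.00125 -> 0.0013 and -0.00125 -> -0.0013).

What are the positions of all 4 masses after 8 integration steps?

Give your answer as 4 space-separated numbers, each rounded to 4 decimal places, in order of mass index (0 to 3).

Step 0: x=[2.0000 6.0000 11.0000 13.0000] v=[0.0000 0.0000 0.0000 0.0000]
Step 1: x=[2.3200 6.1600 10.5200 13.1600] v=[1.6000 0.8000 -2.4000 0.8000]
Step 2: x=[2.8832 6.4032 9.7648 13.3776] v=[2.8160 1.2160 -3.7760 1.0880]
Step 3: x=[3.5483 6.6211 9.0498 13.4972] v=[3.3254 1.0893 -3.5750 0.5978]
Step 4: x=[4.1373 6.7359 8.6578 13.3852] v=[2.9450 0.5740 -1.9600 -0.5601]
Step 5: x=[4.4801 6.7424 8.7147 12.9968] v=[1.7140 0.0326 0.2844 -1.9420]
Step 6: x=[4.4681 6.7025 9.1411 12.4033] v=[-0.0602 -0.1994 2.1322 -2.9677]
Step 7: x=[4.0987 6.6953 9.6993 11.7678] v=[-1.8472 -0.0360 2.7911 -3.1775]
Step 8: x=[3.4889 6.7533 10.1078 11.2813] v=[-3.0489 0.2899 2.0427 -2.4323]

Answer: 3.4889 6.7533 10.1078 11.2813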